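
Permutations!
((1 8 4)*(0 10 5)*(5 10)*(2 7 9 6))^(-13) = (10)(0 5)(1 4 8)(2 6 9 7)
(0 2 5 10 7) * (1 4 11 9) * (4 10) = (0 2 5 4 11 9 1 10 7) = [2, 10, 5, 3, 11, 4, 6, 0, 8, 1, 7, 9]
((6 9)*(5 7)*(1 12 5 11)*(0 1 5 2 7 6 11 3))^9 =(0 2)(1 7)(3 12)(5 6 9 11)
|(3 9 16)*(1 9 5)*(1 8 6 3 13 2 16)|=12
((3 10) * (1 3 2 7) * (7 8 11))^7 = (11)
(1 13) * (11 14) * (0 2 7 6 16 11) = (0 2 7 6 16 11 14)(1 13) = [2, 13, 7, 3, 4, 5, 16, 6, 8, 9, 10, 14, 12, 1, 0, 15, 11]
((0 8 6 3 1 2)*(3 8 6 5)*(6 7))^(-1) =(0 2 1 3 5 8 6 7)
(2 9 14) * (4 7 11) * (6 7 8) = (2 9 14)(4 8 6 7 11) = [0, 1, 9, 3, 8, 5, 7, 11, 6, 14, 10, 4, 12, 13, 2]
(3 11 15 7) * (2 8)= (2 8)(3 11 15 7)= [0, 1, 8, 11, 4, 5, 6, 3, 2, 9, 10, 15, 12, 13, 14, 7]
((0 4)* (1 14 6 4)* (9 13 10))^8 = ((0 1 14 6 4)(9 13 10))^8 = (0 6 1 4 14)(9 10 13)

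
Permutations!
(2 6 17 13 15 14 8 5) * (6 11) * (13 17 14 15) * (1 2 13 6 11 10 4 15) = (17)(1 2 10 4 15)(5 13 6 14 8) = [0, 2, 10, 3, 15, 13, 14, 7, 5, 9, 4, 11, 12, 6, 8, 1, 16, 17]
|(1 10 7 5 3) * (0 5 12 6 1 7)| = 8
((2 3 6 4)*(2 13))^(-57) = ((2 3 6 4 13))^(-57) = (2 4 3 13 6)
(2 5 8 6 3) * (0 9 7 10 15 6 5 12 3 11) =(0 9 7 10 15 6 11)(2 12 3)(5 8) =[9, 1, 12, 2, 4, 8, 11, 10, 5, 7, 15, 0, 3, 13, 14, 6]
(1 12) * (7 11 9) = (1 12)(7 11 9) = [0, 12, 2, 3, 4, 5, 6, 11, 8, 7, 10, 9, 1]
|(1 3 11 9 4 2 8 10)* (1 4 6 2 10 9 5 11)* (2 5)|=|(1 3)(2 8 9 6 5 11)(4 10)|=6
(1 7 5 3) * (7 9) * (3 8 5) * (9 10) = (1 10 9 7 3)(5 8) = [0, 10, 2, 1, 4, 8, 6, 3, 5, 7, 9]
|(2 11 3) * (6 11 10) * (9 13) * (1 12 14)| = 30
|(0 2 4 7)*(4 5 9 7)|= 5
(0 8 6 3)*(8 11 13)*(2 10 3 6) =(0 11 13 8 2 10 3) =[11, 1, 10, 0, 4, 5, 6, 7, 2, 9, 3, 13, 12, 8]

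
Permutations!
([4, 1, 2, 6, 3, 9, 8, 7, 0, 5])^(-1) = [8, 1, 2, 4, 0, 9, 3, 7, 6, 5]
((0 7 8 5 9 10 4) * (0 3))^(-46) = ((0 7 8 5 9 10 4 3))^(-46) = (0 8 9 4)(3 7 5 10)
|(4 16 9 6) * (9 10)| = |(4 16 10 9 6)| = 5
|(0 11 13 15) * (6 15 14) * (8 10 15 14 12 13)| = 10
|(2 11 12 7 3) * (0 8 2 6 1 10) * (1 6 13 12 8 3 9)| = 24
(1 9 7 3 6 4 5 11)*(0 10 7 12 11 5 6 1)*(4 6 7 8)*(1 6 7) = [10, 9, 2, 6, 1, 5, 7, 3, 4, 12, 8, 0, 11] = (0 10 8 4 1 9 12 11)(3 6 7)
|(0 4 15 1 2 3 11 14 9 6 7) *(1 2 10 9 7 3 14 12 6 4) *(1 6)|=13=|(0 6 3 11 12 1 10 9 4 15 2 14 7)|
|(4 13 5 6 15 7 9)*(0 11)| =|(0 11)(4 13 5 6 15 7 9)| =14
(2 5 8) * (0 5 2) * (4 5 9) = (0 9 4 5 8) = [9, 1, 2, 3, 5, 8, 6, 7, 0, 4]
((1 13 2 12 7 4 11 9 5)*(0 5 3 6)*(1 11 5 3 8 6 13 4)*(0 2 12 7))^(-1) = ((0 3 13 12)(1 4 5 11 9 8 6 2 7))^(-1) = (0 12 13 3)(1 7 2 6 8 9 11 5 4)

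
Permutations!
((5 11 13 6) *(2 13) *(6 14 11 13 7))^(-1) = (2 11 14 13 5 6 7)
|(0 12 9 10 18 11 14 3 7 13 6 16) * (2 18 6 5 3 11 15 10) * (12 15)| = 20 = |(0 15 10 6 16)(2 18 12 9)(3 7 13 5)(11 14)|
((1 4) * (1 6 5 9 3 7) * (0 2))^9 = (0 2)(1 6 9 7 4 5 3)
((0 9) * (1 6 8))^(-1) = ((0 9)(1 6 8))^(-1) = (0 9)(1 8 6)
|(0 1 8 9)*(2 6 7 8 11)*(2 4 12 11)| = |(0 1 2 6 7 8 9)(4 12 11)| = 21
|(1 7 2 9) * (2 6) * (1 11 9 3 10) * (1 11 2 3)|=8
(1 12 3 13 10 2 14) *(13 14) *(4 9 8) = [0, 12, 13, 14, 9, 5, 6, 7, 4, 8, 2, 11, 3, 10, 1] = (1 12 3 14)(2 13 10)(4 9 8)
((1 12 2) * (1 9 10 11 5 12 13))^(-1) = (1 13)(2 12 5 11 10 9)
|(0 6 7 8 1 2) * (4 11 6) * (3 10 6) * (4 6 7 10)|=|(0 6 10 7 8 1 2)(3 4 11)|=21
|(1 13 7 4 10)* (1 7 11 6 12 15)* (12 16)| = 21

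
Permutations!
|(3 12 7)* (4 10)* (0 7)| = 4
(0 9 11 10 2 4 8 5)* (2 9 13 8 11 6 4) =(0 13 8 5)(4 11 10 9 6) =[13, 1, 2, 3, 11, 0, 4, 7, 5, 6, 9, 10, 12, 8]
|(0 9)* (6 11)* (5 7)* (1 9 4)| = 4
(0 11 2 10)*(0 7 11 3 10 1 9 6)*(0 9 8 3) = (1 8 3 10 7 11 2)(6 9) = [0, 8, 1, 10, 4, 5, 9, 11, 3, 6, 7, 2]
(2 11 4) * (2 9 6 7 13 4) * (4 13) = (13)(2 11)(4 9 6 7) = [0, 1, 11, 3, 9, 5, 7, 4, 8, 6, 10, 2, 12, 13]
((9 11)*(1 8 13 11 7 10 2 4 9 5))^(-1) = (1 5 11 13 8)(2 10 7 9 4)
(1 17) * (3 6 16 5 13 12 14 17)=(1 3 6 16 5 13 12 14 17)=[0, 3, 2, 6, 4, 13, 16, 7, 8, 9, 10, 11, 14, 12, 17, 15, 5, 1]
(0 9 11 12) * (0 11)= (0 9)(11 12)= [9, 1, 2, 3, 4, 5, 6, 7, 8, 0, 10, 12, 11]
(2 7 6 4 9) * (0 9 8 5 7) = (0 9 2)(4 8 5 7 6) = [9, 1, 0, 3, 8, 7, 4, 6, 5, 2]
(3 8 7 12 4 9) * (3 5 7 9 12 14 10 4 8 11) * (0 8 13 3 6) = (0 8 9 5 7 14 10 4 12 13 3 11 6) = [8, 1, 2, 11, 12, 7, 0, 14, 9, 5, 4, 6, 13, 3, 10]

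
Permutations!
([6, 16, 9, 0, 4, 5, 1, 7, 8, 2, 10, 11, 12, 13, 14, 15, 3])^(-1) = [3, 6, 9, 16, 4, 5, 0, 7, 8, 2, 10, 11, 12, 13, 14, 15, 1]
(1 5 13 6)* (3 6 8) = [0, 5, 2, 6, 4, 13, 1, 7, 3, 9, 10, 11, 12, 8] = (1 5 13 8 3 6)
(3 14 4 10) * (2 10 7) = (2 10 3 14 4 7) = [0, 1, 10, 14, 7, 5, 6, 2, 8, 9, 3, 11, 12, 13, 4]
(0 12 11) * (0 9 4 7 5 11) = [12, 1, 2, 3, 7, 11, 6, 5, 8, 4, 10, 9, 0] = (0 12)(4 7 5 11 9)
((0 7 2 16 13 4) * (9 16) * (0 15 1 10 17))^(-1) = ((0 7 2 9 16 13 4 15 1 10 17))^(-1) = (0 17 10 1 15 4 13 16 9 2 7)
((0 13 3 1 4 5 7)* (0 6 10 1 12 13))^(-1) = (1 10 6 7 5 4)(3 13 12)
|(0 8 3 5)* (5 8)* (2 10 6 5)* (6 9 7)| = |(0 2 10 9 7 6 5)(3 8)| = 14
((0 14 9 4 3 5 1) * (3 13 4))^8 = ((0 14 9 3 5 1)(4 13))^8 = (0 9 5)(1 14 3)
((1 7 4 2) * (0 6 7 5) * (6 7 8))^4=(8)(0 1 4)(2 7 5)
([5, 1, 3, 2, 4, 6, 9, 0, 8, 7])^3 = (0 9 5 7 6)(2 3)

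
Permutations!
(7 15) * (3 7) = (3 7 15) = [0, 1, 2, 7, 4, 5, 6, 15, 8, 9, 10, 11, 12, 13, 14, 3]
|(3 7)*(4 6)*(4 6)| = |(3 7)| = 2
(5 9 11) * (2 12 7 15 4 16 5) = [0, 1, 12, 3, 16, 9, 6, 15, 8, 11, 10, 2, 7, 13, 14, 4, 5] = (2 12 7 15 4 16 5 9 11)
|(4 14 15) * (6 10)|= 6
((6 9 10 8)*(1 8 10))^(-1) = ((10)(1 8 6 9))^(-1) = (10)(1 9 6 8)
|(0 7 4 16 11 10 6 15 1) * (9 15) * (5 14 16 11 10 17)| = 13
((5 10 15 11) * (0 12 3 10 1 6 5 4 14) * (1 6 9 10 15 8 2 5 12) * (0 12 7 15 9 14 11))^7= (0 8 1 2 14 5 12 6 3 7 9 15 10)(4 11)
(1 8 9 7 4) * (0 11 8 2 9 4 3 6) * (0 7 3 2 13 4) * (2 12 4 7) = [11, 13, 9, 6, 1, 5, 2, 12, 0, 3, 10, 8, 4, 7] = (0 11 8)(1 13 7 12 4)(2 9 3 6)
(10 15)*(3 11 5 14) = (3 11 5 14)(10 15) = [0, 1, 2, 11, 4, 14, 6, 7, 8, 9, 15, 5, 12, 13, 3, 10]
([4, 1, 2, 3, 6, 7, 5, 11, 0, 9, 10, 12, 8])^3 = (0 5 12 4 7 8 6 11)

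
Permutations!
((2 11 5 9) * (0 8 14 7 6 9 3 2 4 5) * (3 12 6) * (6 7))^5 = ((0 8 14 6 9 4 5 12 7 3 2 11))^5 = (0 4 2 6 7 8 5 11 9 3 14 12)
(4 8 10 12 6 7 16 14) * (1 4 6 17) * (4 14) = (1 14 6 7 16 4 8 10 12 17) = [0, 14, 2, 3, 8, 5, 7, 16, 10, 9, 12, 11, 17, 13, 6, 15, 4, 1]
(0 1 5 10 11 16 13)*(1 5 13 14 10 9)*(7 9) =(0 5 7 9 1 13)(10 11 16 14) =[5, 13, 2, 3, 4, 7, 6, 9, 8, 1, 11, 16, 12, 0, 10, 15, 14]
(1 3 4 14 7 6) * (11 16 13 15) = [0, 3, 2, 4, 14, 5, 1, 6, 8, 9, 10, 16, 12, 15, 7, 11, 13] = (1 3 4 14 7 6)(11 16 13 15)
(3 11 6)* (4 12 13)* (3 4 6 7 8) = [0, 1, 2, 11, 12, 5, 4, 8, 3, 9, 10, 7, 13, 6] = (3 11 7 8)(4 12 13 6)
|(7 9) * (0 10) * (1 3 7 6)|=10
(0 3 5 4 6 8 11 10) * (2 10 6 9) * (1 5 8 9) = (0 3 8 11 6 9 2 10)(1 5 4) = [3, 5, 10, 8, 1, 4, 9, 7, 11, 2, 0, 6]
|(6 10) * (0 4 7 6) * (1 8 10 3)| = |(0 4 7 6 3 1 8 10)| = 8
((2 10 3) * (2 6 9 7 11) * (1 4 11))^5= (1 3 4 6 11 9 2 7 10)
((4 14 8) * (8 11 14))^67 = (4 8)(11 14)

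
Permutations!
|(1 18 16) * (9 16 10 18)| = 6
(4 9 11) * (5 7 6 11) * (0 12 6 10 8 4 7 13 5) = [12, 1, 2, 3, 9, 13, 11, 10, 4, 0, 8, 7, 6, 5] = (0 12 6 11 7 10 8 4 9)(5 13)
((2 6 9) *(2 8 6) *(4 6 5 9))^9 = ((4 6)(5 9 8))^9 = (9)(4 6)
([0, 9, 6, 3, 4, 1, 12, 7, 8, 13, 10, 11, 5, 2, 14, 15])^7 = (15)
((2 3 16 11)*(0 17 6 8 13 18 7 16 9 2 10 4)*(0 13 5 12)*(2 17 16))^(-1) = (0 12 5 8 6 17 9 3 2 7 18 13 4 10 11 16)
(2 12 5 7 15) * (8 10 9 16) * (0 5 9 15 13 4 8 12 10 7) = (0 5)(2 10 15)(4 8 7 13)(9 16 12) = [5, 1, 10, 3, 8, 0, 6, 13, 7, 16, 15, 11, 9, 4, 14, 2, 12]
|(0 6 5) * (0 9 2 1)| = 6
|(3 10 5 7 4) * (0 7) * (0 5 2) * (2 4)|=3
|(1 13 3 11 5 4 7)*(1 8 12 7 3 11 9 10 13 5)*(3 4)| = |(1 5 3 9 10 13 11)(7 8 12)| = 21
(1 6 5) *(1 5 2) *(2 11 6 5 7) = (1 5 7 2)(6 11) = [0, 5, 1, 3, 4, 7, 11, 2, 8, 9, 10, 6]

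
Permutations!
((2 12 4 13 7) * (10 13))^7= (2 12 4 10 13 7)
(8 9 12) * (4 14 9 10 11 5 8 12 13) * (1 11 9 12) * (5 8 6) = (1 11 8 10 9 13 4 14 12)(5 6) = [0, 11, 2, 3, 14, 6, 5, 7, 10, 13, 9, 8, 1, 4, 12]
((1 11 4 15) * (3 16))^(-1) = ((1 11 4 15)(3 16))^(-1) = (1 15 4 11)(3 16)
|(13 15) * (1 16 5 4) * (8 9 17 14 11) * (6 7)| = 20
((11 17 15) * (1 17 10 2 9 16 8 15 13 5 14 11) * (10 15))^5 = ((1 17 13 5 14 11 15)(2 9 16 8 10))^5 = (1 11 5 17 15 14 13)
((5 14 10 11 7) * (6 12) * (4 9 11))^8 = ((4 9 11 7 5 14 10)(6 12))^8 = (4 9 11 7 5 14 10)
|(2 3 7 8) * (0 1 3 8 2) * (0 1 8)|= |(0 8 1 3 7 2)|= 6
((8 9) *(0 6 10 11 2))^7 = ((0 6 10 11 2)(8 9))^7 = (0 10 2 6 11)(8 9)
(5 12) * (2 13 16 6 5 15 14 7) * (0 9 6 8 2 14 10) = [9, 1, 13, 3, 4, 12, 5, 14, 2, 6, 0, 11, 15, 16, 7, 10, 8] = (0 9 6 5 12 15 10)(2 13 16 8)(7 14)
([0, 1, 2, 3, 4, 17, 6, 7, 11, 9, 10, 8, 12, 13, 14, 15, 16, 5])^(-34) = [0, 1, 2, 3, 4, 5, 6, 7, 8, 9, 10, 11, 12, 13, 14, 15, 16, 17]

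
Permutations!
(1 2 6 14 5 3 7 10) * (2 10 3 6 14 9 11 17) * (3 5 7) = (1 10)(2 14 7 5 6 9 11 17) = [0, 10, 14, 3, 4, 6, 9, 5, 8, 11, 1, 17, 12, 13, 7, 15, 16, 2]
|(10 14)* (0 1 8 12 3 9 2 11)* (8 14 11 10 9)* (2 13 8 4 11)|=|(0 1 14 9 13 8 12 3 4 11)(2 10)|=10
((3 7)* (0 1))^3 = ((0 1)(3 7))^3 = (0 1)(3 7)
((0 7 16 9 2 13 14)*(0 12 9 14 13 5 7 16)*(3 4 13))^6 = (0 5 9 14)(2 12 16 7)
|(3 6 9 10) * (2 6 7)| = |(2 6 9 10 3 7)| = 6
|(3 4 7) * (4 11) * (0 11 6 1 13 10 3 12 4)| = 30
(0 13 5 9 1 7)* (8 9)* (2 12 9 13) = (0 2 12 9 1 7)(5 8 13) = [2, 7, 12, 3, 4, 8, 6, 0, 13, 1, 10, 11, 9, 5]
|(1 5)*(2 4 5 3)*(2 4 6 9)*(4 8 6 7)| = 9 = |(1 3 8 6 9 2 7 4 5)|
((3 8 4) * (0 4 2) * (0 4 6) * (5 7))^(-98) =((0 6)(2 4 3 8)(5 7))^(-98) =(2 3)(4 8)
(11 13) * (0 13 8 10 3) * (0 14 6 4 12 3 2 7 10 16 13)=(2 7 10)(3 14 6 4 12)(8 16 13 11)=[0, 1, 7, 14, 12, 5, 4, 10, 16, 9, 2, 8, 3, 11, 6, 15, 13]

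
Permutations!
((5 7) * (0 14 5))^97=((0 14 5 7))^97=(0 14 5 7)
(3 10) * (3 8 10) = [0, 1, 2, 3, 4, 5, 6, 7, 10, 9, 8] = (8 10)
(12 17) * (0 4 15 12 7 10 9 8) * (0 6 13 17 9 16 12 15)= (0 4)(6 13 17 7 10 16 12 9 8)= [4, 1, 2, 3, 0, 5, 13, 10, 6, 8, 16, 11, 9, 17, 14, 15, 12, 7]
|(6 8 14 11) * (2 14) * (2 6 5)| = |(2 14 11 5)(6 8)| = 4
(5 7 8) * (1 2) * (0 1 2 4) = (0 1 4)(5 7 8) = [1, 4, 2, 3, 0, 7, 6, 8, 5]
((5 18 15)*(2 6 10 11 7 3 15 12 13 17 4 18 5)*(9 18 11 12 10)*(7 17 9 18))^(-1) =((2 6 18 10 12 13 9 7 3 15)(4 11 17))^(-1) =(2 15 3 7 9 13 12 10 18 6)(4 17 11)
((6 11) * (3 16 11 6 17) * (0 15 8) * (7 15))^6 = ((0 7 15 8)(3 16 11 17))^6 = (0 15)(3 11)(7 8)(16 17)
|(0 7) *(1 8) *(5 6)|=2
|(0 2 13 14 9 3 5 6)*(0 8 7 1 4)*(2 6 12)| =42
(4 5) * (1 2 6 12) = (1 2 6 12)(4 5) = [0, 2, 6, 3, 5, 4, 12, 7, 8, 9, 10, 11, 1]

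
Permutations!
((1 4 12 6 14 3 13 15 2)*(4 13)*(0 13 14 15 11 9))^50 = (0 11)(1 3 12 15)(2 14 4 6)(9 13)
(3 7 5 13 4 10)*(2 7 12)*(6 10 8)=(2 7 5 13 4 8 6 10 3 12)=[0, 1, 7, 12, 8, 13, 10, 5, 6, 9, 3, 11, 2, 4]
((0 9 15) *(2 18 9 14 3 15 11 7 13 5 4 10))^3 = (0 15 3 14)(2 11 5)(4 18 7)(9 13 10) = ((0 14 3 15)(2 18 9 11 7 13 5 4 10))^3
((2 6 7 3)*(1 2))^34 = (1 3 7 6 2)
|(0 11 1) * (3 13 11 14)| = 6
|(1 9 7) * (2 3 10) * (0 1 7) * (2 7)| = 12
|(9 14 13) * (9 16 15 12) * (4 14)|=7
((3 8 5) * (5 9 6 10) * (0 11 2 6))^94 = ((0 11 2 6 10 5 3 8 9))^94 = (0 10 9 6 8 2 3 11 5)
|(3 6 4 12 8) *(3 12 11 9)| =10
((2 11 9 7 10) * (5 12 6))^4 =(2 10 7 9 11)(5 12 6)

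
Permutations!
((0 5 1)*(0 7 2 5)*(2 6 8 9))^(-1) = ((1 7 6 8 9 2 5))^(-1) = (1 5 2 9 8 6 7)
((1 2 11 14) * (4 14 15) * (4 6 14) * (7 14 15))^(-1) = ((1 2 11 7 14)(6 15))^(-1) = (1 14 7 11 2)(6 15)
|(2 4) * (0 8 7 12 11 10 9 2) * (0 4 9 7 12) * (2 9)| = 6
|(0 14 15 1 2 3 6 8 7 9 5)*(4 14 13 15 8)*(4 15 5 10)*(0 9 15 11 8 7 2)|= |(0 13 5 9 10 4 14 7 15 1)(2 3 6 11 8)|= 10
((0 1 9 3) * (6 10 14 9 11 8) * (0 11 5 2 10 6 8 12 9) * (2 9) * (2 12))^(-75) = (0 2 9)(1 10 3)(5 14 11)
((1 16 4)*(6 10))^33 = (16)(6 10)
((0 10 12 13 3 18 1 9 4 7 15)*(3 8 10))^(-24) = (18)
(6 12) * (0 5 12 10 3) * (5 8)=(0 8 5 12 6 10 3)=[8, 1, 2, 0, 4, 12, 10, 7, 5, 9, 3, 11, 6]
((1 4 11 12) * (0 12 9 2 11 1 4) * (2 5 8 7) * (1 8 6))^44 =(12)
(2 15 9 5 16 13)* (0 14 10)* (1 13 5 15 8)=(0 14 10)(1 13 2 8)(5 16)(9 15)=[14, 13, 8, 3, 4, 16, 6, 7, 1, 15, 0, 11, 12, 2, 10, 9, 5]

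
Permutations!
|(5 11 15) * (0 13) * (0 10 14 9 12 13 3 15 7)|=|(0 3 15 5 11 7)(9 12 13 10 14)|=30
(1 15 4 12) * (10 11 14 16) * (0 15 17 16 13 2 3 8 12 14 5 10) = (0 15 4 14 13 2 3 8 12 1 17 16)(5 10 11) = [15, 17, 3, 8, 14, 10, 6, 7, 12, 9, 11, 5, 1, 2, 13, 4, 0, 16]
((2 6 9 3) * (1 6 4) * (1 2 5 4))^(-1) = (1 2 4 5 3 9 6)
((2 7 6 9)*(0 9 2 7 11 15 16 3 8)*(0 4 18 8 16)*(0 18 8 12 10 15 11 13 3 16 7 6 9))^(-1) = ((2 13 3 7 9 6)(4 8)(10 15 18 12))^(-1) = (2 6 9 7 3 13)(4 8)(10 12 18 15)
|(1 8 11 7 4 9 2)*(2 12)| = |(1 8 11 7 4 9 12 2)| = 8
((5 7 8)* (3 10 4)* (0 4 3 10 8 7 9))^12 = (0 5 3 4 9 8 10)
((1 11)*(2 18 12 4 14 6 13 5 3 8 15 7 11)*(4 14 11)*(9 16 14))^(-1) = (1 11 4 7 15 8 3 5 13 6 14 16 9 12 18 2)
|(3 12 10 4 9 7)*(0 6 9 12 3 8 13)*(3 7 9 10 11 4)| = 21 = |(0 6 10 3 7 8 13)(4 12 11)|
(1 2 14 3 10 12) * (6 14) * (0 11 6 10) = (0 11 6 14 3)(1 2 10 12) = [11, 2, 10, 0, 4, 5, 14, 7, 8, 9, 12, 6, 1, 13, 3]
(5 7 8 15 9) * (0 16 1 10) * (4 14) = (0 16 1 10)(4 14)(5 7 8 15 9) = [16, 10, 2, 3, 14, 7, 6, 8, 15, 5, 0, 11, 12, 13, 4, 9, 1]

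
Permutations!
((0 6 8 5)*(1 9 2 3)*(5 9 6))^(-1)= ((0 5)(1 6 8 9 2 3))^(-1)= (0 5)(1 3 2 9 8 6)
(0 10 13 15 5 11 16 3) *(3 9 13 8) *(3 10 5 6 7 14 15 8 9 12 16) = (0 5 11 3)(6 7 14 15)(8 10 9 13)(12 16) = [5, 1, 2, 0, 4, 11, 7, 14, 10, 13, 9, 3, 16, 8, 15, 6, 12]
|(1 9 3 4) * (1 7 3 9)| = |(9)(3 4 7)| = 3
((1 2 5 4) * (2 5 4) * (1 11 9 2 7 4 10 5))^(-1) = (2 9 11 4 7 5 10)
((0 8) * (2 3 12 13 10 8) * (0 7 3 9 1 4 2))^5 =((1 4 2 9)(3 12 13 10 8 7))^5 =(1 4 2 9)(3 7 8 10 13 12)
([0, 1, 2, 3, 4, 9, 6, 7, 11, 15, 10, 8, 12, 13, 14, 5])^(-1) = [0, 1, 2, 3, 4, 15, 6, 7, 11, 5, 10, 8, 12, 13, 14, 9]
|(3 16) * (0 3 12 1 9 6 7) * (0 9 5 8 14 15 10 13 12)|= |(0 3 16)(1 5 8 14 15 10 13 12)(6 7 9)|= 24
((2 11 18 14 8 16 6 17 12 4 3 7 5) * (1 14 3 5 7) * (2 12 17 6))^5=((1 14 8 16 2 11 18 3)(4 5 12))^5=(1 11 8 3 2 14 18 16)(4 12 5)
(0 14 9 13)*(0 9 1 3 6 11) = [14, 3, 2, 6, 4, 5, 11, 7, 8, 13, 10, 0, 12, 9, 1] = (0 14 1 3 6 11)(9 13)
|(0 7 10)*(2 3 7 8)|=6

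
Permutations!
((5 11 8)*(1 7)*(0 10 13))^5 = ((0 10 13)(1 7)(5 11 8))^5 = (0 13 10)(1 7)(5 8 11)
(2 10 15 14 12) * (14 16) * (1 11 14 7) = (1 11 14 12 2 10 15 16 7) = [0, 11, 10, 3, 4, 5, 6, 1, 8, 9, 15, 14, 2, 13, 12, 16, 7]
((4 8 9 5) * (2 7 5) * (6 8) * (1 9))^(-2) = (1 6 5 2)(4 7 9 8)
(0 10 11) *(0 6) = (0 10 11 6) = [10, 1, 2, 3, 4, 5, 0, 7, 8, 9, 11, 6]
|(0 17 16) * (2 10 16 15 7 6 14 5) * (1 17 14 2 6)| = 28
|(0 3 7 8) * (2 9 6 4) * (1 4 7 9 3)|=9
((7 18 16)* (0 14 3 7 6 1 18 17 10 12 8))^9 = (0 14 3 7 17 10 12 8)(1 18 16 6)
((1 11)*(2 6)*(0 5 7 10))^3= (0 10 7 5)(1 11)(2 6)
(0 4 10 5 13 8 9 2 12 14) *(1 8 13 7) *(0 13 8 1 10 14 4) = (2 12 4 14 13 8 9)(5 7 10) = [0, 1, 12, 3, 14, 7, 6, 10, 9, 2, 5, 11, 4, 8, 13]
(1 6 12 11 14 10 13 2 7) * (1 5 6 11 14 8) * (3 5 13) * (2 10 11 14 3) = (1 14 11 8)(2 7 13 10)(3 5 6 12) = [0, 14, 7, 5, 4, 6, 12, 13, 1, 9, 2, 8, 3, 10, 11]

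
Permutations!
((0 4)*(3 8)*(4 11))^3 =(11)(3 8)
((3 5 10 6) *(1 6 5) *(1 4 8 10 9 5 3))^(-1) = ((1 6)(3 4 8 10)(5 9))^(-1) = (1 6)(3 10 8 4)(5 9)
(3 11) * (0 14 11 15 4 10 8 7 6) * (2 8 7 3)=(0 14 11 2 8 3 15 4 10 7 6)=[14, 1, 8, 15, 10, 5, 0, 6, 3, 9, 7, 2, 12, 13, 11, 4]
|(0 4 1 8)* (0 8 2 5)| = 5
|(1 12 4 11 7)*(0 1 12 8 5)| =4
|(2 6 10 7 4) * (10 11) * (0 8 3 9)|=|(0 8 3 9)(2 6 11 10 7 4)|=12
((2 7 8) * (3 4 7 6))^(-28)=((2 6 3 4 7 8))^(-28)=(2 3 7)(4 8 6)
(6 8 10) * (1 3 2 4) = (1 3 2 4)(6 8 10) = [0, 3, 4, 2, 1, 5, 8, 7, 10, 9, 6]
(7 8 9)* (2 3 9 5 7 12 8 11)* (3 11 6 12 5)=(2 11)(3 9 5 7 6 12 8)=[0, 1, 11, 9, 4, 7, 12, 6, 3, 5, 10, 2, 8]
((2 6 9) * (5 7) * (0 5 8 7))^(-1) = ((0 5)(2 6 9)(7 8))^(-1) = (0 5)(2 9 6)(7 8)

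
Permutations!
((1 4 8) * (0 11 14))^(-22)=((0 11 14)(1 4 8))^(-22)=(0 14 11)(1 8 4)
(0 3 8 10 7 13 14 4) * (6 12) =(0 3 8 10 7 13 14 4)(6 12) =[3, 1, 2, 8, 0, 5, 12, 13, 10, 9, 7, 11, 6, 14, 4]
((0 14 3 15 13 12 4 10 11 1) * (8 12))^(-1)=(0 1 11 10 4 12 8 13 15 3 14)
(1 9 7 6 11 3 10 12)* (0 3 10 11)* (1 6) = [3, 9, 2, 11, 4, 5, 0, 1, 8, 7, 12, 10, 6] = (0 3 11 10 12 6)(1 9 7)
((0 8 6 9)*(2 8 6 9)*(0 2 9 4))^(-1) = ((0 6 9 2 8 4))^(-1) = (0 4 8 2 9 6)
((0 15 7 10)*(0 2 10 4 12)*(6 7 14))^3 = ((0 15 14 6 7 4 12)(2 10))^3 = (0 6 12 14 4 15 7)(2 10)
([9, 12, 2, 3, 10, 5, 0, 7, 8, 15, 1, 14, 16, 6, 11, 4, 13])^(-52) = (0 13 12 10 15)(1 4 9 6 16)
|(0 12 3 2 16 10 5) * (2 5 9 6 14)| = 12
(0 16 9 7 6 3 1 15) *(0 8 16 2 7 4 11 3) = [2, 15, 7, 1, 11, 5, 0, 6, 16, 4, 10, 3, 12, 13, 14, 8, 9] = (0 2 7 6)(1 15 8 16 9 4 11 3)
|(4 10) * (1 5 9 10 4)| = 4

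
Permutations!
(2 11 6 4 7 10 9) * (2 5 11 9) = (2 9 5 11 6 4 7 10) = [0, 1, 9, 3, 7, 11, 4, 10, 8, 5, 2, 6]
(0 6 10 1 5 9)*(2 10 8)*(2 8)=(0 6 2 10 1 5 9)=[6, 5, 10, 3, 4, 9, 2, 7, 8, 0, 1]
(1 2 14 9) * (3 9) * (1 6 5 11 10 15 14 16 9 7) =(1 2 16 9 6 5 11 10 15 14 3 7) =[0, 2, 16, 7, 4, 11, 5, 1, 8, 6, 15, 10, 12, 13, 3, 14, 9]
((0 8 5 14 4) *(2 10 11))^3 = ((0 8 5 14 4)(2 10 11))^3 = (0 14 8 4 5)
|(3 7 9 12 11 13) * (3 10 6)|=|(3 7 9 12 11 13 10 6)|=8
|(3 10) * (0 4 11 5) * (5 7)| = |(0 4 11 7 5)(3 10)| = 10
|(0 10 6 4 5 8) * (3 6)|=7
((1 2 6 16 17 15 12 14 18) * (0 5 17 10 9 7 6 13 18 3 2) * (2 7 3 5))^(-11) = ((0 2 13 18 1)(3 7 6 16 10 9)(5 17 15 12 14))^(-11) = (0 1 18 13 2)(3 7 6 16 10 9)(5 14 12 15 17)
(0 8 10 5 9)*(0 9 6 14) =(0 8 10 5 6 14) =[8, 1, 2, 3, 4, 6, 14, 7, 10, 9, 5, 11, 12, 13, 0]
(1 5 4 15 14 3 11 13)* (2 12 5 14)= [0, 14, 12, 11, 15, 4, 6, 7, 8, 9, 10, 13, 5, 1, 3, 2]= (1 14 3 11 13)(2 12 5 4 15)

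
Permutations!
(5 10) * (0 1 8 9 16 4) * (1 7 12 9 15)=[7, 8, 2, 3, 0, 10, 6, 12, 15, 16, 5, 11, 9, 13, 14, 1, 4]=(0 7 12 9 16 4)(1 8 15)(5 10)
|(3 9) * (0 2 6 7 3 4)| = 7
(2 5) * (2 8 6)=(2 5 8 6)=[0, 1, 5, 3, 4, 8, 2, 7, 6]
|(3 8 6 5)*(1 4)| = 4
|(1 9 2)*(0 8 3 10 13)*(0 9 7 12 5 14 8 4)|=|(0 4)(1 7 12 5 14 8 3 10 13 9 2)|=22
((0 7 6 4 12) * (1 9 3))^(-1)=(0 12 4 6 7)(1 3 9)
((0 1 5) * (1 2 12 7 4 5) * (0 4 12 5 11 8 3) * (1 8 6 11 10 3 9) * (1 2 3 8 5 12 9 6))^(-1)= (0 3)(1 11 6 8 10 4 5)(2 9 7 12)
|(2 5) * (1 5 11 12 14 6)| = |(1 5 2 11 12 14 6)| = 7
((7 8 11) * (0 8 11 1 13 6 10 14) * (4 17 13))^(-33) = (0 4 6)(1 13 14)(7 11)(8 17 10)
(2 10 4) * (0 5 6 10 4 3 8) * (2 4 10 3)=(0 5 6 3 8)(2 10)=[5, 1, 10, 8, 4, 6, 3, 7, 0, 9, 2]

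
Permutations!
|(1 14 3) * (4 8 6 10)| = |(1 14 3)(4 8 6 10)| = 12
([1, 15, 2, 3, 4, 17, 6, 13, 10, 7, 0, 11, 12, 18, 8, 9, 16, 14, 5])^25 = [1, 15, 2, 3, 4, 17, 6, 13, 10, 7, 0, 11, 12, 18, 8, 9, 16, 14, 5]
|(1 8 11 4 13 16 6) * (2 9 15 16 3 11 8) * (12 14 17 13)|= |(1 2 9 15 16 6)(3 11 4 12 14 17 13)|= 42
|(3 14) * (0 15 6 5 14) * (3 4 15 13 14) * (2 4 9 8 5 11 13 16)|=13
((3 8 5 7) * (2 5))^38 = ((2 5 7 3 8))^38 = (2 3 5 8 7)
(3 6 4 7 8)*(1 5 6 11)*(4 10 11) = (1 5 6 10 11)(3 4 7 8) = [0, 5, 2, 4, 7, 6, 10, 8, 3, 9, 11, 1]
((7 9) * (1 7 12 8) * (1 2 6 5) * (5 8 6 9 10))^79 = (1 5 10 7)(2 8 6 12 9)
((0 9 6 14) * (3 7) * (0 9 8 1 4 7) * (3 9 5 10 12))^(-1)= ((0 8 1 4 7 9 6 14 5 10 12 3))^(-1)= (0 3 12 10 5 14 6 9 7 4 1 8)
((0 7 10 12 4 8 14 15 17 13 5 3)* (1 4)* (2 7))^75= (0 1 17 2 4 13 7 8 5 10 14 3 12 15)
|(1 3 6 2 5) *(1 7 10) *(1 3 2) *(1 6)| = 6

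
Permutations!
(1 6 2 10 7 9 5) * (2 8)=(1 6 8 2 10 7 9 5)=[0, 6, 10, 3, 4, 1, 8, 9, 2, 5, 7]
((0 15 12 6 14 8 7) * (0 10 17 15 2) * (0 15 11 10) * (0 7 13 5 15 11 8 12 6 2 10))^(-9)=((0 10 17 8 13 5 15 6 14 12 2 11))^(-9)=(0 8 15 12)(2 10 13 6)(5 14 11 17)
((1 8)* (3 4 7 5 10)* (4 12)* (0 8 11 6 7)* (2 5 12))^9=(0 8 1 11 6 7 12 4)(2 5 10 3)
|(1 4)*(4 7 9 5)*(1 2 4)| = 4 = |(1 7 9 5)(2 4)|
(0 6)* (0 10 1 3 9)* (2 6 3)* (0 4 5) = (0 3 9 4 5)(1 2 6 10) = [3, 2, 6, 9, 5, 0, 10, 7, 8, 4, 1]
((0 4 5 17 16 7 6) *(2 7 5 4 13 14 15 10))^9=(17)(0 13 14 15 10 2 7 6)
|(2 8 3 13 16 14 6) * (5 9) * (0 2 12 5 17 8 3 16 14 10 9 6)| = |(0 2 3 13 14)(5 6 12)(8 16 10 9 17)| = 15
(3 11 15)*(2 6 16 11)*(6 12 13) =[0, 1, 12, 2, 4, 5, 16, 7, 8, 9, 10, 15, 13, 6, 14, 3, 11] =(2 12 13 6 16 11 15 3)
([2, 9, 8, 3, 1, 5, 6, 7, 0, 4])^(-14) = [2, 9, 8, 3, 1, 5, 6, 7, 0, 4]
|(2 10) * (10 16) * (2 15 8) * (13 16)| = |(2 13 16 10 15 8)| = 6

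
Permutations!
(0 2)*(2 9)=(0 9 2)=[9, 1, 0, 3, 4, 5, 6, 7, 8, 2]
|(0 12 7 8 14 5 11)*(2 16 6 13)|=28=|(0 12 7 8 14 5 11)(2 16 6 13)|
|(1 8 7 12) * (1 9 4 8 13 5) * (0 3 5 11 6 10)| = |(0 3 5 1 13 11 6 10)(4 8 7 12 9)| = 40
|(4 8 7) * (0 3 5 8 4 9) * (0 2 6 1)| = 9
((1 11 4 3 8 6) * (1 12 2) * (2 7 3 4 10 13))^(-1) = ((1 11 10 13 2)(3 8 6 12 7))^(-1) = (1 2 13 10 11)(3 7 12 6 8)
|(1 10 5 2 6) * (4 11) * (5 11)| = |(1 10 11 4 5 2 6)| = 7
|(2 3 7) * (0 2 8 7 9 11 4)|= 6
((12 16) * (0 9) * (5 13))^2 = (16)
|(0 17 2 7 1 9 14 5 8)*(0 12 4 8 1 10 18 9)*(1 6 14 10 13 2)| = 3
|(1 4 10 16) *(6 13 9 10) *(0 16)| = 8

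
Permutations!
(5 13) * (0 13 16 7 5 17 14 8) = (0 13 17 14 8)(5 16 7) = [13, 1, 2, 3, 4, 16, 6, 5, 0, 9, 10, 11, 12, 17, 8, 15, 7, 14]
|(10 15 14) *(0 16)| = 6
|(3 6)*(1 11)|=|(1 11)(3 6)|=2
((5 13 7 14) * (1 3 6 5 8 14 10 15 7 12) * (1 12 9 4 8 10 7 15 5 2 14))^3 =((15)(1 3 6 2 14 10 5 13 9 4 8))^3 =(15)(1 2 5 4 3 14 13 8 6 10 9)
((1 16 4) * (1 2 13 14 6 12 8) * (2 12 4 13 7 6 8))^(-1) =(1 8 14 13 16)(2 12 4 6 7)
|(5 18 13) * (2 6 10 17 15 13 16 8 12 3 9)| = 13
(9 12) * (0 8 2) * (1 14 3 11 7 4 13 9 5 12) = [8, 14, 0, 11, 13, 12, 6, 4, 2, 1, 10, 7, 5, 9, 3] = (0 8 2)(1 14 3 11 7 4 13 9)(5 12)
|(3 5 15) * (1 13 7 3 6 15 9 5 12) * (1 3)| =6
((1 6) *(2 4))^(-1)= ((1 6)(2 4))^(-1)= (1 6)(2 4)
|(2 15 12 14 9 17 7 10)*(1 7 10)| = 14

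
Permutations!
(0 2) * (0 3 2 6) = (0 6)(2 3) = [6, 1, 3, 2, 4, 5, 0]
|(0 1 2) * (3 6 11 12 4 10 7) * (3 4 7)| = 21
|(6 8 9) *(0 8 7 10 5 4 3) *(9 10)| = 6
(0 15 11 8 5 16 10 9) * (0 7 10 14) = (0 15 11 8 5 16 14)(7 10 9) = [15, 1, 2, 3, 4, 16, 6, 10, 5, 7, 9, 8, 12, 13, 0, 11, 14]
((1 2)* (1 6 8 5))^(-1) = ((1 2 6 8 5))^(-1) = (1 5 8 6 2)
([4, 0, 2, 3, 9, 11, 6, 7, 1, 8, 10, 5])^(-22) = (11)(0 8 4 1 9)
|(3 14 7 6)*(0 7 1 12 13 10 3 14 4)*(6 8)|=|(0 7 8 6 14 1 12 13 10 3 4)|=11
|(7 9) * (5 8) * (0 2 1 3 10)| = 10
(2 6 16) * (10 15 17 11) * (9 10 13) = (2 6 16)(9 10 15 17 11 13) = [0, 1, 6, 3, 4, 5, 16, 7, 8, 10, 15, 13, 12, 9, 14, 17, 2, 11]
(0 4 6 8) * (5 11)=(0 4 6 8)(5 11)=[4, 1, 2, 3, 6, 11, 8, 7, 0, 9, 10, 5]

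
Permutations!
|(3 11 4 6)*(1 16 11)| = 6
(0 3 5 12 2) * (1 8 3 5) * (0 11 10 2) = (0 5 12)(1 8 3)(2 11 10) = [5, 8, 11, 1, 4, 12, 6, 7, 3, 9, 2, 10, 0]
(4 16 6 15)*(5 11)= (4 16 6 15)(5 11)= [0, 1, 2, 3, 16, 11, 15, 7, 8, 9, 10, 5, 12, 13, 14, 4, 6]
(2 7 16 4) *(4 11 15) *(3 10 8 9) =(2 7 16 11 15 4)(3 10 8 9) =[0, 1, 7, 10, 2, 5, 6, 16, 9, 3, 8, 15, 12, 13, 14, 4, 11]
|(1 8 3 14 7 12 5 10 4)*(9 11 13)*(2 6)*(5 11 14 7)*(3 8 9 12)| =6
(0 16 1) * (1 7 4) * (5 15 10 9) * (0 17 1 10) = (0 16 7 4 10 9 5 15)(1 17) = [16, 17, 2, 3, 10, 15, 6, 4, 8, 5, 9, 11, 12, 13, 14, 0, 7, 1]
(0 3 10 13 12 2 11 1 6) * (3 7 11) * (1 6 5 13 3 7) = [1, 5, 7, 10, 4, 13, 0, 11, 8, 9, 3, 6, 2, 12] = (0 1 5 13 12 2 7 11 6)(3 10)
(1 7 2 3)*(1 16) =[0, 7, 3, 16, 4, 5, 6, 2, 8, 9, 10, 11, 12, 13, 14, 15, 1] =(1 7 2 3 16)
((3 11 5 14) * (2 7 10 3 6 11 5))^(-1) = (2 11 6 14 5 3 10 7)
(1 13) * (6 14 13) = (1 6 14 13) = [0, 6, 2, 3, 4, 5, 14, 7, 8, 9, 10, 11, 12, 1, 13]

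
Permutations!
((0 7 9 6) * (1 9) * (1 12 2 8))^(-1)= (0 6 9 1 8 2 12 7)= ((0 7 12 2 8 1 9 6))^(-1)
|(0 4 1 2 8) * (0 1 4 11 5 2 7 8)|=12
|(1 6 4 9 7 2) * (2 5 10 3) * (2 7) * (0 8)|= |(0 8)(1 6 4 9 2)(3 7 5 10)|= 20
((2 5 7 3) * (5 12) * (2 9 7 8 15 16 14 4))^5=(2 16 5 4 15 12 14 8)(3 7 9)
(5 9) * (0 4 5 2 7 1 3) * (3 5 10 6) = (0 4 10 6 3)(1 5 9 2 7) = [4, 5, 7, 0, 10, 9, 3, 1, 8, 2, 6]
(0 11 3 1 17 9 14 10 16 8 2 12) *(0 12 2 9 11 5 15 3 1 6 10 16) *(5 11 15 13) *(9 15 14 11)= (0 9 11 1 17 14 16 8 15 3 6 10)(5 13)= [9, 17, 2, 6, 4, 13, 10, 7, 15, 11, 0, 1, 12, 5, 16, 3, 8, 14]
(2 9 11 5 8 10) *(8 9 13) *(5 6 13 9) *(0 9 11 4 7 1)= (0 9 4 7 1)(2 11 6 13 8 10)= [9, 0, 11, 3, 7, 5, 13, 1, 10, 4, 2, 6, 12, 8]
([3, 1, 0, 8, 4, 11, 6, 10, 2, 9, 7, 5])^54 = [8, 1, 3, 2, 4, 5, 6, 7, 0, 9, 10, 11]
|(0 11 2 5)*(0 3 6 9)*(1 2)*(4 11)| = |(0 4 11 1 2 5 3 6 9)| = 9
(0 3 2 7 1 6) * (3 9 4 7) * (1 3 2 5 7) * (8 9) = (0 8 9 4 1 6)(3 5 7) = [8, 6, 2, 5, 1, 7, 0, 3, 9, 4]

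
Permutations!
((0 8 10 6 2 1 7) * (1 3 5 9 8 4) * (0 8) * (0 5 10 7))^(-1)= (0 1 4)(2 6 10 3)(5 9)(7 8)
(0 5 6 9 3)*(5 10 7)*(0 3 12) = (0 10 7 5 6 9 12) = [10, 1, 2, 3, 4, 6, 9, 5, 8, 12, 7, 11, 0]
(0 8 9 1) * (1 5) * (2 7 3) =[8, 0, 7, 2, 4, 1, 6, 3, 9, 5] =(0 8 9 5 1)(2 7 3)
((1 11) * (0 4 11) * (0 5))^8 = ((0 4 11 1 5))^8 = (0 1 4 5 11)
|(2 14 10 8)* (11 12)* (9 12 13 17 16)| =|(2 14 10 8)(9 12 11 13 17 16)| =12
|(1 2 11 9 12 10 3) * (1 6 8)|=|(1 2 11 9 12 10 3 6 8)|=9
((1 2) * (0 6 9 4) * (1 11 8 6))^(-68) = (0 8)(1 6)(2 9)(4 11)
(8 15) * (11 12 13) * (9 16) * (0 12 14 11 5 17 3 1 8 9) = (0 12 13 5 17 3 1 8 15 9 16)(11 14) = [12, 8, 2, 1, 4, 17, 6, 7, 15, 16, 10, 14, 13, 5, 11, 9, 0, 3]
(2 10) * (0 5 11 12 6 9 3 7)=(0 5 11 12 6 9 3 7)(2 10)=[5, 1, 10, 7, 4, 11, 9, 0, 8, 3, 2, 12, 6]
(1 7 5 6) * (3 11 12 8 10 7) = [0, 3, 2, 11, 4, 6, 1, 5, 10, 9, 7, 12, 8] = (1 3 11 12 8 10 7 5 6)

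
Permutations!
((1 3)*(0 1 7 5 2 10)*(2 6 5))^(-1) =(0 10 2 7 3 1)(5 6)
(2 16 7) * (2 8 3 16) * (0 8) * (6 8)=(0 6 8 3 16 7)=[6, 1, 2, 16, 4, 5, 8, 0, 3, 9, 10, 11, 12, 13, 14, 15, 7]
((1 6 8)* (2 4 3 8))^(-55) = (1 8 3 4 2 6)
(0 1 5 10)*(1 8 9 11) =[8, 5, 2, 3, 4, 10, 6, 7, 9, 11, 0, 1] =(0 8 9 11 1 5 10)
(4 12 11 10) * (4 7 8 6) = (4 12 11 10 7 8 6) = [0, 1, 2, 3, 12, 5, 4, 8, 6, 9, 7, 10, 11]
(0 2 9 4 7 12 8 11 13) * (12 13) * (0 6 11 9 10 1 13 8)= (0 2 10 1 13 6 11 12)(4 7 8 9)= [2, 13, 10, 3, 7, 5, 11, 8, 9, 4, 1, 12, 0, 6]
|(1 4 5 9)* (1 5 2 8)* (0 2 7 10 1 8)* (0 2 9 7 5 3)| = 15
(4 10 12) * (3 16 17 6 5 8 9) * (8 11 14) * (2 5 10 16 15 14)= (2 5 11)(3 15 14 8 9)(4 16 17 6 10 12)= [0, 1, 5, 15, 16, 11, 10, 7, 9, 3, 12, 2, 4, 13, 8, 14, 17, 6]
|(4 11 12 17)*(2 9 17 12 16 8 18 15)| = 9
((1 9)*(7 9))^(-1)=((1 7 9))^(-1)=(1 9 7)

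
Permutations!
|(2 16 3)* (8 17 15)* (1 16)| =12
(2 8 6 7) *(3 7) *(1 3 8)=(1 3 7 2)(6 8)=[0, 3, 1, 7, 4, 5, 8, 2, 6]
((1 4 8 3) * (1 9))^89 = (1 9 3 8 4)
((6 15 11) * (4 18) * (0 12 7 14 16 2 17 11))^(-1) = (0 15 6 11 17 2 16 14 7 12)(4 18)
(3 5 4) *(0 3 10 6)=(0 3 5 4 10 6)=[3, 1, 2, 5, 10, 4, 0, 7, 8, 9, 6]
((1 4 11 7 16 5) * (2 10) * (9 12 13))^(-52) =((1 4 11 7 16 5)(2 10)(9 12 13))^(-52) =(1 11 16)(4 7 5)(9 13 12)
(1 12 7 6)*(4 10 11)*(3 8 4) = (1 12 7 6)(3 8 4 10 11) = [0, 12, 2, 8, 10, 5, 1, 6, 4, 9, 11, 3, 7]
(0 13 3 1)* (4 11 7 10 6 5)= (0 13 3 1)(4 11 7 10 6 5)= [13, 0, 2, 1, 11, 4, 5, 10, 8, 9, 6, 7, 12, 3]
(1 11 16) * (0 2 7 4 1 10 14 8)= [2, 11, 7, 3, 1, 5, 6, 4, 0, 9, 14, 16, 12, 13, 8, 15, 10]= (0 2 7 4 1 11 16 10 14 8)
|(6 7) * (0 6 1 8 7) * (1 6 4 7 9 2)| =4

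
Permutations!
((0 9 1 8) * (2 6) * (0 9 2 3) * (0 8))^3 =(0 3 1 6 9 2 8)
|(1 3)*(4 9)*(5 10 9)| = 4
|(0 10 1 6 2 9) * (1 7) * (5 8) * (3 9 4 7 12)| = |(0 10 12 3 9)(1 6 2 4 7)(5 8)| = 10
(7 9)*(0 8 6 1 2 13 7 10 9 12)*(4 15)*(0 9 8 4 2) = (0 4 15 2 13 7 12 9 10 8 6 1) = [4, 0, 13, 3, 15, 5, 1, 12, 6, 10, 8, 11, 9, 7, 14, 2]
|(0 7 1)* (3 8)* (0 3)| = |(0 7 1 3 8)| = 5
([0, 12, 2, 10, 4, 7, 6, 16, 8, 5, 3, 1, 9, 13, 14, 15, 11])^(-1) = [0, 11, 2, 10, 4, 9, 6, 5, 8, 12, 3, 16, 1, 13, 14, 15, 7]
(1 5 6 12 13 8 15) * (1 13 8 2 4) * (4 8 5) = (1 4)(2 8 15 13)(5 6 12) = [0, 4, 8, 3, 1, 6, 12, 7, 15, 9, 10, 11, 5, 2, 14, 13]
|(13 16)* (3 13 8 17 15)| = 6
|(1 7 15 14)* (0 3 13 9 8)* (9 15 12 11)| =11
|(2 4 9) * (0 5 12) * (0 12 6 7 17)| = |(0 5 6 7 17)(2 4 9)| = 15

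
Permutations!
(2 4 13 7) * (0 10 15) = [10, 1, 4, 3, 13, 5, 6, 2, 8, 9, 15, 11, 12, 7, 14, 0] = (0 10 15)(2 4 13 7)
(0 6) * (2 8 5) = [6, 1, 8, 3, 4, 2, 0, 7, 5] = (0 6)(2 8 5)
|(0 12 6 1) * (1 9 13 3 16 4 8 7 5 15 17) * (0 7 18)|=10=|(0 12 6 9 13 3 16 4 8 18)(1 7 5 15 17)|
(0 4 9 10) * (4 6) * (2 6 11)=(0 11 2 6 4 9 10)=[11, 1, 6, 3, 9, 5, 4, 7, 8, 10, 0, 2]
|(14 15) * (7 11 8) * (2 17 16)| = 6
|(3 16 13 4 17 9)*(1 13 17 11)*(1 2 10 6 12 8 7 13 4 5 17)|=15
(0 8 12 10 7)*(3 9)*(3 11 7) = (0 8 12 10 3 9 11 7) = [8, 1, 2, 9, 4, 5, 6, 0, 12, 11, 3, 7, 10]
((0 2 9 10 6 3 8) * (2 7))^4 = (0 10)(2 3)(6 7)(8 9)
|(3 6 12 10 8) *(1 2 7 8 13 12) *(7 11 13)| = 10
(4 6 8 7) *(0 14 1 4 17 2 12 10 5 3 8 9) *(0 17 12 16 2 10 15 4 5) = (0 14 1 5 3 8 7 12 15 4 6 9 17 10)(2 16) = [14, 5, 16, 8, 6, 3, 9, 12, 7, 17, 0, 11, 15, 13, 1, 4, 2, 10]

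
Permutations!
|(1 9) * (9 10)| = 3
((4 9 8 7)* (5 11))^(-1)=((4 9 8 7)(5 11))^(-1)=(4 7 8 9)(5 11)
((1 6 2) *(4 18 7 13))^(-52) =(18)(1 2 6)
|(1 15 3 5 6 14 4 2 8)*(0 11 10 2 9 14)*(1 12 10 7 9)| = 44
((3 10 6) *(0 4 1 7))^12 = ((0 4 1 7)(3 10 6))^12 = (10)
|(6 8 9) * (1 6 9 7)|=|(9)(1 6 8 7)|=4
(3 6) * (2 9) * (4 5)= [0, 1, 9, 6, 5, 4, 3, 7, 8, 2]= (2 9)(3 6)(4 5)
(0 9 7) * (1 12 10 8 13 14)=[9, 12, 2, 3, 4, 5, 6, 0, 13, 7, 8, 11, 10, 14, 1]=(0 9 7)(1 12 10 8 13 14)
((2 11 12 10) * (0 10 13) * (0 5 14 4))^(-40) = ((0 10 2 11 12 13 5 14 4))^(-40) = (0 13 10 5 2 14 11 4 12)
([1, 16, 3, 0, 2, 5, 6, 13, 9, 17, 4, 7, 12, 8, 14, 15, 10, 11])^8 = [1, 16, 3, 0, 2, 5, 6, 8, 17, 11, 4, 13, 12, 9, 14, 15, 10, 7]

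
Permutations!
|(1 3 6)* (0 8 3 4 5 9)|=8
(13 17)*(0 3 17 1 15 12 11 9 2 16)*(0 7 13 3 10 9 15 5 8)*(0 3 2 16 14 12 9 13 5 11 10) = (1 11 15 9 16 7 5 8 3 17 2 14 12 10 13) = [0, 11, 14, 17, 4, 8, 6, 5, 3, 16, 13, 15, 10, 1, 12, 9, 7, 2]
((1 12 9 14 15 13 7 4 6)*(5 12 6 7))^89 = (1 6)(4 7)(5 13 15 14 9 12)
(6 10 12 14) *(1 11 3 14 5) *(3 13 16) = (1 11 13 16 3 14 6 10 12 5) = [0, 11, 2, 14, 4, 1, 10, 7, 8, 9, 12, 13, 5, 16, 6, 15, 3]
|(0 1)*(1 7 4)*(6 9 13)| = 12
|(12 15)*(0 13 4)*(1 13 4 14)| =6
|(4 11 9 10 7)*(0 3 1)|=15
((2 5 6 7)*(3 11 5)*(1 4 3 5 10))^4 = ((1 4 3 11 10)(2 5 6 7))^4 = (1 10 11 3 4)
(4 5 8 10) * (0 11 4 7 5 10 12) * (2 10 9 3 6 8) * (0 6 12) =[11, 1, 10, 12, 9, 2, 8, 5, 0, 3, 7, 4, 6] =(0 11 4 9 3 12 6 8)(2 10 7 5)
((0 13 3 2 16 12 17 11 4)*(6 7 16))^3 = (0 2 16 11 13 6 12 4 3 7 17)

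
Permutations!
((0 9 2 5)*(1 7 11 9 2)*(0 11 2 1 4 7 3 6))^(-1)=((0 1 3 6)(2 5 11 9 4 7))^(-1)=(0 6 3 1)(2 7 4 9 11 5)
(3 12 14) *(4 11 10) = [0, 1, 2, 12, 11, 5, 6, 7, 8, 9, 4, 10, 14, 13, 3] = (3 12 14)(4 11 10)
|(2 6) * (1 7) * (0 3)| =2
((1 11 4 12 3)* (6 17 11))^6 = ((1 6 17 11 4 12 3))^6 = (1 3 12 4 11 17 6)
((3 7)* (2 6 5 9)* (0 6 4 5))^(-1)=((0 6)(2 4 5 9)(3 7))^(-1)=(0 6)(2 9 5 4)(3 7)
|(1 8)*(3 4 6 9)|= 4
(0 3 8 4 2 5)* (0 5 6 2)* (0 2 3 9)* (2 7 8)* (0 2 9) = (2 6 3 9)(4 7 8) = [0, 1, 6, 9, 7, 5, 3, 8, 4, 2]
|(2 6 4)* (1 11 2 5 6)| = 3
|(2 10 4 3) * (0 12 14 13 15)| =|(0 12 14 13 15)(2 10 4 3)| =20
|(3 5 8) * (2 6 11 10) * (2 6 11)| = |(2 11 10 6)(3 5 8)| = 12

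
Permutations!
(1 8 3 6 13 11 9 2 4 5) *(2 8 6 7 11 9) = (1 6 13 9 8 3 7 11 2 4 5) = [0, 6, 4, 7, 5, 1, 13, 11, 3, 8, 10, 2, 12, 9]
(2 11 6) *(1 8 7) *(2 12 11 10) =(1 8 7)(2 10)(6 12 11) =[0, 8, 10, 3, 4, 5, 12, 1, 7, 9, 2, 6, 11]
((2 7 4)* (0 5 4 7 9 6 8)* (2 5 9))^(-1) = (0 8 6 9)(4 5)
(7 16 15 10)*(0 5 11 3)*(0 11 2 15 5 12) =(0 12)(2 15 10 7 16 5)(3 11) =[12, 1, 15, 11, 4, 2, 6, 16, 8, 9, 7, 3, 0, 13, 14, 10, 5]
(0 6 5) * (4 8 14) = (0 6 5)(4 8 14) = [6, 1, 2, 3, 8, 0, 5, 7, 14, 9, 10, 11, 12, 13, 4]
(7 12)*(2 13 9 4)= (2 13 9 4)(7 12)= [0, 1, 13, 3, 2, 5, 6, 12, 8, 4, 10, 11, 7, 9]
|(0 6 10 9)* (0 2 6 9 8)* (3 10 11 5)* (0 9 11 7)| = |(0 11 5 3 10 8 9 2 6 7)| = 10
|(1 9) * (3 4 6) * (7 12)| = 6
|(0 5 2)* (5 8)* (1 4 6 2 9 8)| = |(0 1 4 6 2)(5 9 8)| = 15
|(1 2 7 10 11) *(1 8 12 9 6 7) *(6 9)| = 6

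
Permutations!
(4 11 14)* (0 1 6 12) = (0 1 6 12)(4 11 14) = [1, 6, 2, 3, 11, 5, 12, 7, 8, 9, 10, 14, 0, 13, 4]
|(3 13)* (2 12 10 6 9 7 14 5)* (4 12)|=18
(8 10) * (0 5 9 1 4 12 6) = (0 5 9 1 4 12 6)(8 10) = [5, 4, 2, 3, 12, 9, 0, 7, 10, 1, 8, 11, 6]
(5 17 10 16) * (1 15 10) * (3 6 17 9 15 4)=(1 4 3 6 17)(5 9 15 10 16)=[0, 4, 2, 6, 3, 9, 17, 7, 8, 15, 16, 11, 12, 13, 14, 10, 5, 1]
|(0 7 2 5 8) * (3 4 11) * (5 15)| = 6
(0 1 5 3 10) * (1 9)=[9, 5, 2, 10, 4, 3, 6, 7, 8, 1, 0]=(0 9 1 5 3 10)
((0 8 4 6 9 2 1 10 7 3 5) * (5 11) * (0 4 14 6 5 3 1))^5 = (0 2 9 6 14 8)(1 7 10)(3 11)(4 5)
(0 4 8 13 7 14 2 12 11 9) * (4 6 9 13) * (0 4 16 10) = (0 6 9 4 8 16 10)(2 12 11 13 7 14) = [6, 1, 12, 3, 8, 5, 9, 14, 16, 4, 0, 13, 11, 7, 2, 15, 10]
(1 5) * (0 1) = (0 1 5) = [1, 5, 2, 3, 4, 0]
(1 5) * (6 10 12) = (1 5)(6 10 12) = [0, 5, 2, 3, 4, 1, 10, 7, 8, 9, 12, 11, 6]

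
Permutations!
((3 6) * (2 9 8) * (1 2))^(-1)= ((1 2 9 8)(3 6))^(-1)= (1 8 9 2)(3 6)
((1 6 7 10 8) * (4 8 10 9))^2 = (10)(1 7 4)(6 9 8)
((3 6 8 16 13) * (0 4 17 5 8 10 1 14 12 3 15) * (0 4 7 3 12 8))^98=((0 7 3 6 10 1 14 8 16 13 15 4 17 5))^98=(17)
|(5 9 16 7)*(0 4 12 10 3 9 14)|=10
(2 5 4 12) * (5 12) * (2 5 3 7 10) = (2 12 5 4 3 7 10) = [0, 1, 12, 7, 3, 4, 6, 10, 8, 9, 2, 11, 5]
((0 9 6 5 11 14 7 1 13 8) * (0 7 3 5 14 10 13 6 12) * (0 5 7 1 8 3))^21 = ((0 9 12 5 11 10 13 3 7 8 1 6 14))^21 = (0 7 5 6 13 9 8 11 14 3 12 1 10)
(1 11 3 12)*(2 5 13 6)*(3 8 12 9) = (1 11 8 12)(2 5 13 6)(3 9) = [0, 11, 5, 9, 4, 13, 2, 7, 12, 3, 10, 8, 1, 6]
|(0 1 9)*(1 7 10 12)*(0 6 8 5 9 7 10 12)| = 12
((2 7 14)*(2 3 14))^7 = (2 7)(3 14)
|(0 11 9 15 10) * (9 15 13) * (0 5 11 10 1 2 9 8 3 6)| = 12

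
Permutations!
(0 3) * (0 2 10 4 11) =(0 3 2 10 4 11) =[3, 1, 10, 2, 11, 5, 6, 7, 8, 9, 4, 0]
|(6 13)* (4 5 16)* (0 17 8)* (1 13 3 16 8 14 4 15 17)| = 12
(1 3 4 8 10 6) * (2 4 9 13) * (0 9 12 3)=(0 9 13 2 4 8 10 6 1)(3 12)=[9, 0, 4, 12, 8, 5, 1, 7, 10, 13, 6, 11, 3, 2]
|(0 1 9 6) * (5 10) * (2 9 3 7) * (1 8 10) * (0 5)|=21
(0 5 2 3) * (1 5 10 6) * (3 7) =(0 10 6 1 5 2 7 3) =[10, 5, 7, 0, 4, 2, 1, 3, 8, 9, 6]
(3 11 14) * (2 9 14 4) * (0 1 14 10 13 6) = (0 1 14 3 11 4 2 9 10 13 6) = [1, 14, 9, 11, 2, 5, 0, 7, 8, 10, 13, 4, 12, 6, 3]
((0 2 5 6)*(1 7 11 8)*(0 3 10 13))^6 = ((0 2 5 6 3 10 13)(1 7 11 8))^6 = (0 13 10 3 6 5 2)(1 11)(7 8)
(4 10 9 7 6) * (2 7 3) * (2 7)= (3 7 6 4 10 9)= [0, 1, 2, 7, 10, 5, 4, 6, 8, 3, 9]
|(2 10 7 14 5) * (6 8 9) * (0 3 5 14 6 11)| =10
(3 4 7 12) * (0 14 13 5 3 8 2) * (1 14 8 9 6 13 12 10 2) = (0 8 1 14 12 9 6 13 5 3 4 7 10 2) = [8, 14, 0, 4, 7, 3, 13, 10, 1, 6, 2, 11, 9, 5, 12]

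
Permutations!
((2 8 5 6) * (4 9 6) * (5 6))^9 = ((2 8 6)(4 9 5))^9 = (9)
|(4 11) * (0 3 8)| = |(0 3 8)(4 11)| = 6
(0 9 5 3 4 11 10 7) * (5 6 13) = (0 9 6 13 5 3 4 11 10 7) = [9, 1, 2, 4, 11, 3, 13, 0, 8, 6, 7, 10, 12, 5]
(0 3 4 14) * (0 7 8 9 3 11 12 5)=[11, 1, 2, 4, 14, 0, 6, 8, 9, 3, 10, 12, 5, 13, 7]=(0 11 12 5)(3 4 14 7 8 9)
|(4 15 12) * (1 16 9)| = |(1 16 9)(4 15 12)| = 3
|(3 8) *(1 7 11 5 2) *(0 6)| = 10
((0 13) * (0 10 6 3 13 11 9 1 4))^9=(0 4 1 9 11)(3 13 10 6)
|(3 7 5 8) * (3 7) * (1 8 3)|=5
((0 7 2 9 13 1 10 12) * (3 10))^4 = ((0 7 2 9 13 1 3 10 12))^4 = (0 13 12 9 10 2 3 7 1)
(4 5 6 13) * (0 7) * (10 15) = (0 7)(4 5 6 13)(10 15) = [7, 1, 2, 3, 5, 6, 13, 0, 8, 9, 15, 11, 12, 4, 14, 10]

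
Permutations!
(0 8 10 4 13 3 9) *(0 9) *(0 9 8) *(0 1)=(0 1)(3 9 8 10 4 13)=[1, 0, 2, 9, 13, 5, 6, 7, 10, 8, 4, 11, 12, 3]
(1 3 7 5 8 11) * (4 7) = [0, 3, 2, 4, 7, 8, 6, 5, 11, 9, 10, 1] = (1 3 4 7 5 8 11)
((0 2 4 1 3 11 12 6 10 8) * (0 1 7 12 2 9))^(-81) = (0 9)(1 8 10 6 12 7 4 2 11 3)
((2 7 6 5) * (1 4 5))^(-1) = ((1 4 5 2 7 6))^(-1) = (1 6 7 2 5 4)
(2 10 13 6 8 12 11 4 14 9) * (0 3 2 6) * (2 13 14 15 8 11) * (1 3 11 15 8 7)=(0 11 4 8 12 2 10 14 9 6 15 7 1 3 13)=[11, 3, 10, 13, 8, 5, 15, 1, 12, 6, 14, 4, 2, 0, 9, 7]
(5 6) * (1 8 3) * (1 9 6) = (1 8 3 9 6 5) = [0, 8, 2, 9, 4, 1, 5, 7, 3, 6]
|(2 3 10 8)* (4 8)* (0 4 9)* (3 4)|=|(0 3 10 9)(2 4 8)|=12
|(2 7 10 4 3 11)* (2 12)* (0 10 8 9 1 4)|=18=|(0 10)(1 4 3 11 12 2 7 8 9)|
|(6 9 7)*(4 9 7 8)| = 6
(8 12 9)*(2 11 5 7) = (2 11 5 7)(8 12 9) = [0, 1, 11, 3, 4, 7, 6, 2, 12, 8, 10, 5, 9]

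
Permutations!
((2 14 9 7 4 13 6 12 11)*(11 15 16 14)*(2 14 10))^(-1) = ((2 11 14 9 7 4 13 6 12 15 16 10))^(-1) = (2 10 16 15 12 6 13 4 7 9 14 11)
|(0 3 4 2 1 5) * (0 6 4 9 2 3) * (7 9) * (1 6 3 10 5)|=8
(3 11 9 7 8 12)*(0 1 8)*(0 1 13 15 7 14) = (0 13 15 7 1 8 12 3 11 9 14) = [13, 8, 2, 11, 4, 5, 6, 1, 12, 14, 10, 9, 3, 15, 0, 7]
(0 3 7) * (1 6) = [3, 6, 2, 7, 4, 5, 1, 0] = (0 3 7)(1 6)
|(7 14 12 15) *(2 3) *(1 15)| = |(1 15 7 14 12)(2 3)| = 10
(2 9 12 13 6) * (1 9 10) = (1 9 12 13 6 2 10) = [0, 9, 10, 3, 4, 5, 2, 7, 8, 12, 1, 11, 13, 6]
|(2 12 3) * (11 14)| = 6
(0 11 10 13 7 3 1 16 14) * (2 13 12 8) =(0 11 10 12 8 2 13 7 3 1 16 14) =[11, 16, 13, 1, 4, 5, 6, 3, 2, 9, 12, 10, 8, 7, 0, 15, 14]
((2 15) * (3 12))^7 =(2 15)(3 12)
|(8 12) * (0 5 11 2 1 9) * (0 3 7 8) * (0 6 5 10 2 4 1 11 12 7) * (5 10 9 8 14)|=|(0 9 3)(1 8 7 14 5 12 6 10 2 11 4)|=33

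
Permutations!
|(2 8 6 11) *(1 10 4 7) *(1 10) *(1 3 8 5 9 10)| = |(1 3 8 6 11 2 5 9 10 4 7)| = 11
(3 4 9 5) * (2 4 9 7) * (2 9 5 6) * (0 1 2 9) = (0 1 2 4 7)(3 5)(6 9) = [1, 2, 4, 5, 7, 3, 9, 0, 8, 6]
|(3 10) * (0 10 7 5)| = |(0 10 3 7 5)| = 5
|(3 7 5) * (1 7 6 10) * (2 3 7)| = |(1 2 3 6 10)(5 7)| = 10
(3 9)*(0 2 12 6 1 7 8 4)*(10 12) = [2, 7, 10, 9, 0, 5, 1, 8, 4, 3, 12, 11, 6] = (0 2 10 12 6 1 7 8 4)(3 9)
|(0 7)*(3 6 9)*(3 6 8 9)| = |(0 7)(3 8 9 6)| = 4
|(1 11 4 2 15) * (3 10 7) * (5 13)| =30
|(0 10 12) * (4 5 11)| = 3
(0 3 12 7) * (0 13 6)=[3, 1, 2, 12, 4, 5, 0, 13, 8, 9, 10, 11, 7, 6]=(0 3 12 7 13 6)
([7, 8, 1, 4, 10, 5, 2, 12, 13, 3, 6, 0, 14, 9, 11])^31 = [7, 3, 9, 2, 1, 5, 13, 12, 4, 6, 8, 0, 14, 10, 11]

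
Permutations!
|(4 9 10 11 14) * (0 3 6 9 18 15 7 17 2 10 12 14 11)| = 13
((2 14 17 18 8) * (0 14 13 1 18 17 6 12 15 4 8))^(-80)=((0 14 6 12 15 4 8 2 13 1 18))^(-80)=(0 13 4 6 18 2 15 14 1 8 12)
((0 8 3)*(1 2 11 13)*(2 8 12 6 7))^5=((0 12 6 7 2 11 13 1 8 3))^5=(0 11)(1 6)(2 3)(7 8)(12 13)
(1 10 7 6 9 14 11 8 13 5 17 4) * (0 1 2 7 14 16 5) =(0 1 10 14 11 8 13)(2 7 6 9 16 5 17 4) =[1, 10, 7, 3, 2, 17, 9, 6, 13, 16, 14, 8, 12, 0, 11, 15, 5, 4]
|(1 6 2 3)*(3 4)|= 5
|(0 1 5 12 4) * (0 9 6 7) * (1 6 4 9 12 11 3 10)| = 15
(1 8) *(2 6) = (1 8)(2 6) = [0, 8, 6, 3, 4, 5, 2, 7, 1]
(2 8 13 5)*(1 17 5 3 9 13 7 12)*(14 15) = (1 17 5 2 8 7 12)(3 9 13)(14 15) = [0, 17, 8, 9, 4, 2, 6, 12, 7, 13, 10, 11, 1, 3, 15, 14, 16, 5]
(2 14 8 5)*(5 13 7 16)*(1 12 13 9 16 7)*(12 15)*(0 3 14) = (0 3 14 8 9 16 5 2)(1 15 12 13) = [3, 15, 0, 14, 4, 2, 6, 7, 9, 16, 10, 11, 13, 1, 8, 12, 5]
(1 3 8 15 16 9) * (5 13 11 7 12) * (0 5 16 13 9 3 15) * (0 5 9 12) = (0 9 1 15 13 11 7)(3 8 5 12 16) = [9, 15, 2, 8, 4, 12, 6, 0, 5, 1, 10, 7, 16, 11, 14, 13, 3]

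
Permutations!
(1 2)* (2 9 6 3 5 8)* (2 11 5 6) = (1 9 2)(3 6)(5 8 11) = [0, 9, 1, 6, 4, 8, 3, 7, 11, 2, 10, 5]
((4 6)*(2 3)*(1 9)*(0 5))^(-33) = (0 5)(1 9)(2 3)(4 6) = ((0 5)(1 9)(2 3)(4 6))^(-33)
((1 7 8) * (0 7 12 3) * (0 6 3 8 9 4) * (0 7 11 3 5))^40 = ((0 11 3 6 5)(1 12 8)(4 7 9))^40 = (1 12 8)(4 7 9)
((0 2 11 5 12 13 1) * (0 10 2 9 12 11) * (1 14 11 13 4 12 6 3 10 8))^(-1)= ((0 9 6 3 10 2)(1 8)(4 12)(5 13 14 11))^(-1)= (0 2 10 3 6 9)(1 8)(4 12)(5 11 14 13)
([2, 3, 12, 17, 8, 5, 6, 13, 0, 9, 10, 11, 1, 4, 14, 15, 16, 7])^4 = [3, 13, 17, 4, 12, 5, 6, 0, 1, 9, 10, 11, 7, 2, 14, 15, 16, 8]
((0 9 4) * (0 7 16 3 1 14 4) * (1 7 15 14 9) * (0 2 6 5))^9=(16)(0 2)(1 6)(5 9)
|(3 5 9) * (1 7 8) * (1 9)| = |(1 7 8 9 3 5)| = 6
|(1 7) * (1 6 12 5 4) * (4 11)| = |(1 7 6 12 5 11 4)| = 7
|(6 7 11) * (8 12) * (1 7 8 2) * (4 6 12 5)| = 20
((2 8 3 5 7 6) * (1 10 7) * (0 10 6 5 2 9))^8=(0 10 7 5 1 6 9)(2 3 8)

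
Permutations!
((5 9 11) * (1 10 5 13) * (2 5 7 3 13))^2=(1 7 13 10 3)(2 9)(5 11)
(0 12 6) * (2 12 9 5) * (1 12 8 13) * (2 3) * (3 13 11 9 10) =(0 10 3 2 8 11 9 5 13 1 12 6) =[10, 12, 8, 2, 4, 13, 0, 7, 11, 5, 3, 9, 6, 1]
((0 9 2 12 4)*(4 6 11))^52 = (0 12 4 2 11 9 6)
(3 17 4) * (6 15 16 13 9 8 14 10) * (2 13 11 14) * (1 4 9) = (1 4 3 17 9 8 2 13)(6 15 16 11 14 10) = [0, 4, 13, 17, 3, 5, 15, 7, 2, 8, 6, 14, 12, 1, 10, 16, 11, 9]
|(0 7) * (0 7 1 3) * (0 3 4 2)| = |(7)(0 1 4 2)| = 4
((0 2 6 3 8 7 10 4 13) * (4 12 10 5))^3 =((0 2 6 3 8 7 5 4 13)(10 12))^3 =(0 3 5)(2 8 4)(6 7 13)(10 12)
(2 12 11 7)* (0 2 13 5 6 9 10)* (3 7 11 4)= (0 2 12 4 3 7 13 5 6 9 10)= [2, 1, 12, 7, 3, 6, 9, 13, 8, 10, 0, 11, 4, 5]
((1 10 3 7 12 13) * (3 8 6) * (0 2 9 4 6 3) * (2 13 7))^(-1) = (0 6 4 9 2 3 8 10 1 13)(7 12)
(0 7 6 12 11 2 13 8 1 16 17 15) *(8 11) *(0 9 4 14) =(0 7 6 12 8 1 16 17 15 9 4 14)(2 13 11) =[7, 16, 13, 3, 14, 5, 12, 6, 1, 4, 10, 2, 8, 11, 0, 9, 17, 15]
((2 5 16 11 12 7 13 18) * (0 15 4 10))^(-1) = (0 10 4 15)(2 18 13 7 12 11 16 5)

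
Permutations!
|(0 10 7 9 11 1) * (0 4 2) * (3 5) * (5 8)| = |(0 10 7 9 11 1 4 2)(3 8 5)| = 24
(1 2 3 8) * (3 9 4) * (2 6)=(1 6 2 9 4 3 8)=[0, 6, 9, 8, 3, 5, 2, 7, 1, 4]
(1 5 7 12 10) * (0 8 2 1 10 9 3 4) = [8, 5, 1, 4, 0, 7, 6, 12, 2, 3, 10, 11, 9] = (0 8 2 1 5 7 12 9 3 4)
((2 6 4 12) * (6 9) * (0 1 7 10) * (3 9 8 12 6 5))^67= ((0 1 7 10)(2 8 12)(3 9 5)(4 6))^67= (0 10 7 1)(2 8 12)(3 9 5)(4 6)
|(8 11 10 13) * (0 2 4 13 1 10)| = 6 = |(0 2 4 13 8 11)(1 10)|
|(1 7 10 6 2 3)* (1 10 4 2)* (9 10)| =8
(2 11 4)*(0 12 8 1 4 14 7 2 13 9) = [12, 4, 11, 3, 13, 5, 6, 2, 1, 0, 10, 14, 8, 9, 7] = (0 12 8 1 4 13 9)(2 11 14 7)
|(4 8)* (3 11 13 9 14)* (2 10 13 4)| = |(2 10 13 9 14 3 11 4 8)| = 9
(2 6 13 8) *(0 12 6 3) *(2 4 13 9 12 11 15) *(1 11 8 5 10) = (0 8 4 13 5 10 1 11 15 2 3)(6 9 12) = [8, 11, 3, 0, 13, 10, 9, 7, 4, 12, 1, 15, 6, 5, 14, 2]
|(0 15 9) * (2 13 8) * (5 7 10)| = 3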